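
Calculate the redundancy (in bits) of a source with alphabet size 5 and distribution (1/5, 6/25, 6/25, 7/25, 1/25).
0.1693 bits

Redundancy measures how far a source is from maximum entropy:
R = H_max - H(X)

Maximum entropy for 5 symbols: H_max = log_2(5) = 2.3219 bits
Actual entropy: H(X) = 2.1526 bits
Redundancy: R = 2.3219 - 2.1526 = 0.1693 bits

This redundancy represents potential for compression: the source could be compressed by 0.1693 bits per symbol.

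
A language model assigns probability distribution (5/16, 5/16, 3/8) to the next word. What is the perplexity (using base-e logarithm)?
2.9885

Perplexity is e^H (or exp(H) for natural log).

First, H = -Σ p log p = 1.0948 nats
Perplexity = e^1.0948 = 2.9885

Interpretation: The model's uncertainty is equivalent to choosing uniformly among 3.0 options.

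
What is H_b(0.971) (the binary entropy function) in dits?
0.0570 dits

The binary entropy function is:
H(p) = -p log(p) - (1-p) log(1-p)

H(0.971) = -0.971 × log_10(0.971) - 0.029 × log_10(0.029)
H(0.971) = 0.0570 dits

Note: Binary entropy is maximized at p=0.5 (H=1 bit) and minimized at p=0 or p=1 (H=0).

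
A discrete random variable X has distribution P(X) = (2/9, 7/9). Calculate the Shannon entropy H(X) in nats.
0.5297 nats

Shannon entropy is H(X) = -Σ p(x) log p(x).

For P = (2/9, 7/9):
H = -2/9 × log_e(2/9) -7/9 × log_e(7/9)
H = 0.5297 nats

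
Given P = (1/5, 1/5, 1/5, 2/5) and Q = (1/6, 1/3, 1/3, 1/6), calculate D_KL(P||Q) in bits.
0.2630 bits

KL divergence: D_KL(P||Q) = Σ p(x) log(p(x)/q(x))

Computing term by term:
  x=0: 1/5 × log_2[(1/5)/(1/6)] = 1/5 × 0.2630 = 0.0526
  x=1: 1/5 × log_2[(1/5)/(1/3)] = 1/5 × -0.7370 = -0.1474
  x=2: 1/5 × log_2[(1/5)/(1/3)] = 1/5 × -0.7370 = -0.1474
  x=3: 2/5 × log_2[(2/5)/(1/6)] = 2/5 × 1.2630 = 0.5052

D_KL(P||Q) = 0.2630 bits

Note: KL divergence is always non-negative and equals 0 iff P = Q.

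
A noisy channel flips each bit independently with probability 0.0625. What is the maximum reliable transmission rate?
0.6627 bits

For a binary symmetric channel (BSC) with error probability p:
Capacity C = 1 - H(p) bits per symbol

where H(p) = -p log₂(p) - (1-p) log₂(1-p) is the binary entropy function.

H(0.0625) = 0.3373 bits
C = 1 - 0.3373 = 0.6627 bits per symbol

This means we can reliably transmit up to 0.6627 bits of information per channel use.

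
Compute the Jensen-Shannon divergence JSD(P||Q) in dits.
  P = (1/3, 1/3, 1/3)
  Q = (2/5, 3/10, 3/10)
0.0010 dits

Jensen-Shannon divergence is:
JSD(P||Q) = 0.5 × D_KL(P||M) + 0.5 × D_KL(Q||M)
where M = 0.5 × (P + Q) is the mixture distribution.

M = 0.5 × (1/3, 1/3, 1/3) + 0.5 × (2/5, 3/10, 3/10) = (11/30, 0.316667, 0.316667)

D_KL(P||M) = 0.0011 dits
D_KL(Q||M) = 0.0010 dits

JSD(P||Q) = 0.5 × 0.0011 + 0.5 × 0.0010 = 0.0010 dits

Unlike KL divergence, JSD is symmetric and bounded: 0 ≤ JSD ≤ log(2).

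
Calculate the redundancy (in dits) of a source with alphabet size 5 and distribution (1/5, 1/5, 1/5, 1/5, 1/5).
0.0000 dits

Redundancy measures how far a source is from maximum entropy:
R = H_max - H(X)

Maximum entropy for 5 symbols: H_max = log_10(5) = 0.6990 dits
Actual entropy: H(X) = 0.6990 dits
Redundancy: R = 0.6990 - 0.6990 = 0.0000 dits

This redundancy represents potential for compression: the source could be compressed by 0.0000 dits per symbol.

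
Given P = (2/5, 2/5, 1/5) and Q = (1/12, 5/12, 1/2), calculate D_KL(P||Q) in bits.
0.6173 bits

KL divergence: D_KL(P||Q) = Σ p(x) log(p(x)/q(x))

Computing term by term:
  x=0: 2/5 × log_2[(2/5)/(1/12)] = 2/5 × 2.2630 = 0.9052
  x=1: 2/5 × log_2[(2/5)/(5/12)] = 2/5 × -0.0589 = -0.0236
  x=2: 1/5 × log_2[(1/5)/(1/2)] = 1/5 × -1.3219 = -0.2644

D_KL(P||Q) = 0.6173 bits

Note: KL divergence is always non-negative and equals 0 iff P = Q.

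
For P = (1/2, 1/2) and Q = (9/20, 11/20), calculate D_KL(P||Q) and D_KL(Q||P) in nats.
D_KL(P||Q) = 0.0050, D_KL(Q||P) = 0.0050

KL divergence is not symmetric: D_KL(P||Q) ≠ D_KL(Q||P) in general.

D_KL(P||Q) = 0.0050 nats
D_KL(Q||P) = 0.0050 nats

In this case they happen to be equal (to 4 decimal places).

This asymmetry is why KL divergence is not a true distance metric.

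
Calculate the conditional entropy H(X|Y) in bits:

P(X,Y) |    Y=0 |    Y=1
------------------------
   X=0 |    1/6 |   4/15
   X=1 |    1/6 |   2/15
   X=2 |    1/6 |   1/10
1.5208 bits

Using the chain rule: H(X|Y) = H(X,Y) - H(Y)

First, compute H(X,Y) = 2.5208 bits

Marginal P(Y) = (1/2, 1/2)
H(Y) = 1.0000 bits

H(X|Y) = H(X,Y) - H(Y) = 2.5208 - 1.0000 = 1.5208 bits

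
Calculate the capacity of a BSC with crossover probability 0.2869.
0.1353 bits

For a binary symmetric channel (BSC) with error probability p:
Capacity C = 1 - H(p) bits per symbol

where H(p) = -p log₂(p) - (1-p) log₂(1-p) is the binary entropy function.

H(0.2869) = 0.8647 bits
C = 1 - 0.8647 = 0.1353 bits per symbol

This means we can reliably transmit up to 0.1353 bits of information per channel use.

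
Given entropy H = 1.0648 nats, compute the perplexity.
2.9003

Perplexity is e^H (or exp(H) for natural log).

H = 1.0648 nats
Perplexity = e^1.0648 = 2.9003

Interpretation: The model's uncertainty is equivalent to choosing uniformly among 2.9 options.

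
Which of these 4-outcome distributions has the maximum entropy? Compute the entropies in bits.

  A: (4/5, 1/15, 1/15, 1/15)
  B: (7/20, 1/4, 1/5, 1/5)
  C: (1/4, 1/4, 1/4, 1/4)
C

For a discrete distribution over n outcomes, entropy is maximized by the uniform distribution.

Computing entropies:
H(A) = 1.0389 bits
H(B) = 1.9589 bits
H(C) = 2.0000 bits

The uniform distribution (where all probabilities equal 1/4) achieves the maximum entropy of log_2(4) = 2.0000 bits.

Distribution C has the highest entropy.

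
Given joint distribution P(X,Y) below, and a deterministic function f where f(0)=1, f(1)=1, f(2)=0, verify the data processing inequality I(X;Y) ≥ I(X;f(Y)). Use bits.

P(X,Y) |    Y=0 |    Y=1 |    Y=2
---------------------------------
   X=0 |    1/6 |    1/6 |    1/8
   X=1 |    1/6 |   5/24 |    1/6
I(X;Y) = 0.0026, I(X;f(Y)) = 0.0011, inequality holds: 0.0026 ≥ 0.0011

Data Processing Inequality: For any Markov chain X → Y → Z, we have I(X;Y) ≥ I(X;Z).

Here Z = f(Y) is a deterministic function of Y, forming X → Y → Z.

Original I(X;Y) = 0.0026 bits

After applying f:
P(X,Z) where Z=f(Y):
- P(X,Z=0) = P(X,Y=2)
- P(X,Z=1) = P(X,Y=0) + P(X,Y=1)

I(X;Z) = I(X;f(Y)) = 0.0011 bits

Verification: 0.0026 ≥ 0.0011 ✓

Information cannot be created by processing; the function f can only lose information about X.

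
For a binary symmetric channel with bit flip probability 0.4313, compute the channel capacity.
0.0137 bits

For a binary symmetric channel (BSC) with error probability p:
Capacity C = 1 - H(p) bits per symbol

where H(p) = -p log₂(p) - (1-p) log₂(1-p) is the binary entropy function.

H(0.4313) = 0.9863 bits
C = 1 - 0.9863 = 0.0137 bits per symbol

This means we can reliably transmit up to 0.0137 bits of information per channel use.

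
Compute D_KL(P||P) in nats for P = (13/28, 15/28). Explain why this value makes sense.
0.0000 nats

KL divergence satisfies the Gibbs inequality: D_KL(P||Q) ≥ 0 for all distributions P, Q.

D_KL(P||Q) = Σ p(x) log(p(x)/q(x))
Each term is p(x) × log_e(p(x)/p(x)) = p(x) × log_e(1) = 0, so the sum is 0.
D_KL(P||Q) = 0.0000 nats

When P = Q, the KL divergence is exactly 0, as there is no 'divergence' between identical distributions.

This non-negativity is a fundamental property: relative entropy cannot be negative because it measures how different Q is from P.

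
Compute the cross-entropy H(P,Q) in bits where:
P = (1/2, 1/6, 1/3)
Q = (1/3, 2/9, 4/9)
1.5441 bits

Cross-entropy: H(P,Q) = -Σ p(x) log q(x)

Alternatively: H(P,Q) = H(P) + D_KL(P||Q)
H(P) = 1.4591 bits
D_KL(P||Q) = 0.0850 bits

H(P,Q) = 1.4591 + 0.0850 = 1.5441 bits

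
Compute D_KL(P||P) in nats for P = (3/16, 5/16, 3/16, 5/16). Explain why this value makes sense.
0.0000 nats

KL divergence satisfies the Gibbs inequality: D_KL(P||Q) ≥ 0 for all distributions P, Q.

D_KL(P||Q) = Σ p(x) log(p(x)/q(x))
Each term is p(x) × log_e(p(x)/p(x)) = p(x) × log_e(1) = 0, so the sum is 0.
D_KL(P||Q) = 0.0000 nats

When P = Q, the KL divergence is exactly 0, as there is no 'divergence' between identical distributions.

This non-negativity is a fundamental property: relative entropy cannot be negative because it measures how different Q is from P.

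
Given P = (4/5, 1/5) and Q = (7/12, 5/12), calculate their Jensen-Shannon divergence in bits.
0.0403 bits

Jensen-Shannon divergence is:
JSD(P||Q) = 0.5 × D_KL(P||M) + 0.5 × D_KL(Q||M)
where M = 0.5 × (P + Q) is the mixture distribution.

M = 0.5 × (4/5, 1/5) + 0.5 × (7/12, 5/12) = (0.691667, 0.308333)

D_KL(P||M) = 0.0430 bits
D_KL(Q||M) = 0.0376 bits

JSD(P||Q) = 0.5 × 0.0430 + 0.5 × 0.0376 = 0.0403 bits

Unlike KL divergence, JSD is symmetric and bounded: 0 ≤ JSD ≤ log(2).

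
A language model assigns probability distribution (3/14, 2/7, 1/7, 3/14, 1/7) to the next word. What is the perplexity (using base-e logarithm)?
4.8264

Perplexity is e^H (or exp(H) for natural log).

First, H = -Σ p log p = 1.5741 nats
Perplexity = e^1.5741 = 4.8264

Interpretation: The model's uncertainty is equivalent to choosing uniformly among 4.8 options.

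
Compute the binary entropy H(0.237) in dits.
0.2378 dits

The binary entropy function is:
H(p) = -p log(p) - (1-p) log(1-p)

H(0.237) = -0.237 × log_10(0.237) - 0.763 × log_10(0.763)
H(0.237) = 0.2378 dits

Note: Binary entropy is maximized at p=0.5 (H=1 bit) and minimized at p=0 or p=1 (H=0).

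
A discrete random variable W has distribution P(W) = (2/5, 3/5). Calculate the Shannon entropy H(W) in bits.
0.9710 bits

Shannon entropy is H(X) = -Σ p(x) log p(x).

For P = (2/5, 3/5):
H = -2/5 × log_2(2/5) -3/5 × log_2(3/5)
H = 0.9710 bits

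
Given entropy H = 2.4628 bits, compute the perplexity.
5.5129

Perplexity is 2^H (or exp(H) for natural log).

H = 2.4628 bits
Perplexity = 2^2.4628 = 5.5129

Interpretation: The model's uncertainty is equivalent to choosing uniformly among 5.5 options.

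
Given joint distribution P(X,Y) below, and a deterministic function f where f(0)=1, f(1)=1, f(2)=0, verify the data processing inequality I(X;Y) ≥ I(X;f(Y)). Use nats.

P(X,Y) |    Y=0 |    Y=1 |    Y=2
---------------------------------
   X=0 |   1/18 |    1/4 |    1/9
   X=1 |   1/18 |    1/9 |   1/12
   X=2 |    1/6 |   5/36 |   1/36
I(X;Y) = 0.0788, I(X;f(Y)) = 0.0333, inequality holds: 0.0788 ≥ 0.0333

Data Processing Inequality: For any Markov chain X → Y → Z, we have I(X;Y) ≥ I(X;Z).

Here Z = f(Y) is a deterministic function of Y, forming X → Y → Z.

Original I(X;Y) = 0.0788 nats

After applying f:
P(X,Z) where Z=f(Y):
- P(X,Z=0) = P(X,Y=2)
- P(X,Z=1) = P(X,Y=0) + P(X,Y=1)

I(X;Z) = I(X;f(Y)) = 0.0333 nats

Verification: 0.0788 ≥ 0.0333 ✓

Information cannot be created by processing; the function f can only lose information about X.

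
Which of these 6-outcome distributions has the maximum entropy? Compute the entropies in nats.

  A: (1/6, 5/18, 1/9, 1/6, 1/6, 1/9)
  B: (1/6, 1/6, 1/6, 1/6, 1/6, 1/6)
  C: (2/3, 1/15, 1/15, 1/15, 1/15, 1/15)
B

For a discrete distribution over n outcomes, entropy is maximized by the uniform distribution.

Computing entropies:
H(A) = 1.7400 nats
H(B) = 1.7918 nats
H(C) = 1.1730 nats

The uniform distribution (where all probabilities equal 1/6) achieves the maximum entropy of log_e(6) = 1.7918 nats.

Distribution B has the highest entropy.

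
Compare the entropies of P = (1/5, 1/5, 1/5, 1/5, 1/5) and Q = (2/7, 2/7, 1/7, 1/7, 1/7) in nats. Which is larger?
P

Computing entropies in nats:
H(P) = 1.6094
H(Q) = 1.5498

Distribution P has higher entropy.

Intuition: The distribution closer to uniform (more spread out) has higher entropy.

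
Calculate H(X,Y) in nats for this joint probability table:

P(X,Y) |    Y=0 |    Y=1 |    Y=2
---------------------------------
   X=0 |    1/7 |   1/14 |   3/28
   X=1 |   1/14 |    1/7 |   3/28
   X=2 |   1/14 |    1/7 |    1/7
2.1561 nats

Joint entropy is H(X,Y) = -Σ_{x,y} p(x,y) log p(x,y).

Summing over all non-zero entries:
H(X,Y) = -[1/7·log_e(1/7) + 1/14·log_e(1/14) + 3/28·log_e(3/28) + 1/14·log_e(1/14) + 1/7·log_e(1/7) + 3/28·log_e(3/28) + 1/14·log_e(1/14) + 1/7·log_e(1/7) + 1/7·log_e(1/7)]
H(X,Y) = 2.1561 nats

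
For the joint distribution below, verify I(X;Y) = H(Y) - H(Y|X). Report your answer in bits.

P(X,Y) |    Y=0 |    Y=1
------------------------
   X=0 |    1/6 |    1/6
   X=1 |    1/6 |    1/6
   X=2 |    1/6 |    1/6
I(X;Y) = 0.0000 bits

Mutual information has multiple equivalent forms:
- I(X;Y) = H(X) - H(X|Y)
- I(X;Y) = H(Y) - H(Y|X)
- I(X;Y) = H(X) + H(Y) - H(X,Y)

Computing all quantities:
H(X) = 1.5850, H(Y) = 1.0000, H(X,Y) = 2.5850
H(X|Y) = 1.5850, H(Y|X) = 1.0000

Verification:
H(X) - H(X|Y) = 1.5850 - 1.5850 = 0.0000
H(Y) - H(Y|X) = 1.0000 - 1.0000 = 0.0000
H(X) + H(Y) - H(X,Y) = 1.5850 + 1.0000 - 2.5850 = 0.0000

All forms give I(X;Y) = 0.0000 bits. ✓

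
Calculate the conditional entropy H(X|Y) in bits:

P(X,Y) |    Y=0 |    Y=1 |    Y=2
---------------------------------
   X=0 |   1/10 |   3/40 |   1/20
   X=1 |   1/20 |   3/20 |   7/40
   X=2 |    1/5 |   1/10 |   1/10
1.4400 bits

Using the chain rule: H(X|Y) = H(X,Y) - H(Y)

First, compute H(X,Y) = 3.0240 bits

Marginal P(Y) = (7/20, 13/40, 13/40)
H(Y) = 1.5841 bits

H(X|Y) = H(X,Y) - H(Y) = 3.0240 - 1.5841 = 1.4400 bits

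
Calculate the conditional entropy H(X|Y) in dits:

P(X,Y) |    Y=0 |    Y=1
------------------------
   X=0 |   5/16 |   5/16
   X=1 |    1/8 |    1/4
0.2815 dits

Using the chain rule: H(X|Y) = H(X,Y) - H(Y)

First, compute H(X,Y) = 0.5791 dits

Marginal P(Y) = (7/16, 9/16)
H(Y) = 0.2976 dits

H(X|Y) = H(X,Y) - H(Y) = 0.5791 - 0.2976 = 0.2815 dits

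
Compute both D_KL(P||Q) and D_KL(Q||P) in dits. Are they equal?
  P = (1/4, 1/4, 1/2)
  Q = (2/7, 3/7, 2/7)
D_KL(P||Q) = 0.0485, D_KL(Q||P) = 0.0475

KL divergence is not symmetric: D_KL(P||Q) ≠ D_KL(Q||P) in general.

D_KL(P||Q) = 0.0485 dits
D_KL(Q||P) = 0.0475 dits

No, they are not equal!

This asymmetry is why KL divergence is not a true distance metric.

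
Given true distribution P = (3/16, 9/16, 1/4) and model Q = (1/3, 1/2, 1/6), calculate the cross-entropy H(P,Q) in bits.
1.5059 bits

Cross-entropy: H(P,Q) = -Σ p(x) log q(x)

Alternatively: H(P,Q) = H(P) + D_KL(P||Q)
H(P) = 1.4197 bits
D_KL(P||Q) = 0.0862 bits

H(P,Q) = 1.4197 + 0.0862 = 1.5059 bits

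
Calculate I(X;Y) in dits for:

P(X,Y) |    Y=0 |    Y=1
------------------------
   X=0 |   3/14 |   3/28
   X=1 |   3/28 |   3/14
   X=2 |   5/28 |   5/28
0.0158 dits

Mutual information: I(X;Y) = H(X) + H(Y) - H(X,Y)

Marginals:
P(X) = (9/28, 9/28, 5/14), H(X) = 0.4766 dits
P(Y) = (1/2, 1/2), H(Y) = 0.3010 dits

Joint entropy: H(X,Y) = 0.7618 dits

I(X;Y) = 0.4766 + 0.3010 - 0.7618 = 0.0158 dits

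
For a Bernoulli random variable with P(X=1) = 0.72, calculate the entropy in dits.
0.2575 dits

The binary entropy function is:
H(p) = -p log(p) - (1-p) log(1-p)

H(0.72) = -0.72 × log_10(0.72) - 0.28 × log_10(0.28)
H(0.72) = 0.2575 dits

Note: Binary entropy is maximized at p=0.5 (H=1 bit) and minimized at p=0 or p=1 (H=0).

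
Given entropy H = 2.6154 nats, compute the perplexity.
13.6727

Perplexity is e^H (or exp(H) for natural log).

H = 2.6154 nats
Perplexity = e^2.6154 = 13.6727

Interpretation: The model's uncertainty is equivalent to choosing uniformly among 13.7 options.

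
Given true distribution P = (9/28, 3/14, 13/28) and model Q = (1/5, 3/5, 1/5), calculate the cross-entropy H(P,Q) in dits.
0.5967 dits

Cross-entropy: H(P,Q) = -Σ p(x) log q(x)

Alternatively: H(P,Q) = H(P) + D_KL(P||Q)
H(P) = 0.4565 dits
D_KL(P||Q) = 0.1402 dits

H(P,Q) = 0.4565 + 0.1402 = 0.5967 dits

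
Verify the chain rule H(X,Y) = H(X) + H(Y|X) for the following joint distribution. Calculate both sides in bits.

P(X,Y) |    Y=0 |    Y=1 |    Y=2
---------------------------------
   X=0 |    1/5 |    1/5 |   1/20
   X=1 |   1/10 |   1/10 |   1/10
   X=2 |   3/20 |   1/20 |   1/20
H(X,Y) = 2.9842, H(X) = 1.5395, H(Y|X) = 1.4447 (all in bits)

Chain rule: H(X,Y) = H(X) + H(Y|X)

Left side — joint entropy directly:
H(X,Y) = -Σ p(x,y) log p(x,y) = 2.9842 bits

Right side — compute H(Y|X) from the conditional distributions:
P(X) = (9/20, 3/10, 1/4), so H(X) = 1.5395 bits
H(Y|X) = Σ_x P(X=x) · H(Y|X=x):
  P(Y|X=0) = (4/9, 4/9, 1/9), H(Y|X=0) = 1.3921, weight P(X=0) = 9/20
  P(Y|X=1) = (1/3, 1/3, 1/3), H(Y|X=1) = 1.5850, weight P(X=1) = 3/10
  P(Y|X=2) = (3/5, 1/5, 1/5), H(Y|X=2) = 1.3710, weight P(X=2) = 1/4
H(Y|X) = 1.4447 bits

H(X) + H(Y|X) = 1.5395 + 1.4447 = 2.9842 bits

Both sides equal 2.9842 bits. ✓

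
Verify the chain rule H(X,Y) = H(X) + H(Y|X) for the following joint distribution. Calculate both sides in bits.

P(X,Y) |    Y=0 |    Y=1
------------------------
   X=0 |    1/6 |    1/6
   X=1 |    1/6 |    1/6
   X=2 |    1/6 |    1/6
H(X,Y) = 2.5850, H(X) = 1.5850, H(Y|X) = 1.0000 (all in bits)

Chain rule: H(X,Y) = H(X) + H(Y|X)

Left side — joint entropy directly:
H(X,Y) = -Σ p(x,y) log p(x,y) = 2.5850 bits

Right side — compute H(Y|X) from the conditional distributions:
P(X) = (1/3, 1/3, 1/3), so H(X) = 1.5850 bits
H(Y|X) = Σ_x P(X=x) · H(Y|X=x):
  P(Y|X=0) = (1/2, 1/2), H(Y|X=0) = 1.0000, weight P(X=0) = 1/3
  P(Y|X=1) = (1/2, 1/2), H(Y|X=1) = 1.0000, weight P(X=1) = 1/3
  P(Y|X=2) = (1/2, 1/2), H(Y|X=2) = 1.0000, weight P(X=2) = 1/3
H(Y|X) = 1.0000 bits

H(X) + H(Y|X) = 1.5850 + 1.0000 = 2.5850 bits

Both sides equal 2.5850 bits. ✓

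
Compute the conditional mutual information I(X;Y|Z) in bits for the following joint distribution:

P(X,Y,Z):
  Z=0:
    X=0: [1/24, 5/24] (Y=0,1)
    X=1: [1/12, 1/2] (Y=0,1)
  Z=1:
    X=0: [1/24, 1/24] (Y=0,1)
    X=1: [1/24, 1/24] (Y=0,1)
0.0006 bits

Conditional mutual information: I(X;Y|Z) = H(X|Z) + H(Y|Z) - H(X,Y|Z)

H(Z) = 0.6500
H(X,Z) = 1.5511 → H(X|Z) = 0.9011
H(Y,Z) = 1.3249 → H(Y|Z) = 0.6749
H(X,Y,Z) = 2.2254 → H(X,Y|Z) = 1.5754

I(X;Y|Z) = 0.9011 + 0.6749 - 1.5754 = 0.0006 bits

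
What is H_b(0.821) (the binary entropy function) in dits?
0.2041 dits

The binary entropy function is:
H(p) = -p log(p) - (1-p) log(1-p)

H(0.821) = -0.821 × log_10(0.821) - 0.179 × log_10(0.179)
H(0.821) = 0.2041 dits

Note: Binary entropy is maximized at p=0.5 (H=1 bit) and minimized at p=0 or p=1 (H=0).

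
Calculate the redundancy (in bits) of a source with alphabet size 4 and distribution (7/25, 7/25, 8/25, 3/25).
0.0785 bits

Redundancy measures how far a source is from maximum entropy:
R = H_max - H(X)

Maximum entropy for 4 symbols: H_max = log_2(4) = 2.0000 bits
Actual entropy: H(X) = 1.9215 bits
Redundancy: R = 2.0000 - 1.9215 = 0.0785 bits

This redundancy represents potential for compression: the source could be compressed by 0.0785 bits per symbol.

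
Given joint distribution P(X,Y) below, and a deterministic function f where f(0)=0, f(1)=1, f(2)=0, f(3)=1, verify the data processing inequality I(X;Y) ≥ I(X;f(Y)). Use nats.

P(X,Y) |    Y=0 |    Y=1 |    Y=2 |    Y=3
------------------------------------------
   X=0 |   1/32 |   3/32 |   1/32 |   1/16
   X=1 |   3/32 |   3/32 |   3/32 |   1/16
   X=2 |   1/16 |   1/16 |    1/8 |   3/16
I(X;Y) = 0.0605, I(X;f(Y)) = 0.0188, inequality holds: 0.0605 ≥ 0.0188

Data Processing Inequality: For any Markov chain X → Y → Z, we have I(X;Y) ≥ I(X;Z).

Here Z = f(Y) is a deterministic function of Y, forming X → Y → Z.

Original I(X;Y) = 0.0605 nats

After applying f:
P(X,Z) where Z=f(Y):
- P(X,Z=0) = P(X,Y=0) + P(X,Y=2)
- P(X,Z=1) = P(X,Y=1) + P(X,Y=3)

I(X;Z) = I(X;f(Y)) = 0.0188 nats

Verification: 0.0605 ≥ 0.0188 ✓

Information cannot be created by processing; the function f can only lose information about X.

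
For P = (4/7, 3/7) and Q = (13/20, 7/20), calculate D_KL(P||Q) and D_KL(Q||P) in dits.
D_KL(P||Q) = 0.0057, D_KL(Q||P) = 0.0056

KL divergence is not symmetric: D_KL(P||Q) ≠ D_KL(Q||P) in general.

D_KL(P||Q) = 0.0057 dits
D_KL(Q||P) = 0.0056 dits

No, they are not equal!

This asymmetry is why KL divergence is not a true distance metric.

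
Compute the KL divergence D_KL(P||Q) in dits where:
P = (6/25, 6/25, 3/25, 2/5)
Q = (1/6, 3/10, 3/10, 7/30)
0.0606 dits

KL divergence: D_KL(P||Q) = Σ p(x) log(p(x)/q(x))

Computing term by term:
  x=0: 6/25 × log_10[(6/25)/(1/6)] = 6/25 × 0.1584 = 0.0380
  x=1: 6/25 × log_10[(6/25)/(3/10)] = 6/25 × -0.0969 = -0.0233
  x=2: 3/25 × log_10[(3/25)/(3/10)] = 3/25 × -0.3979 = -0.0478
  x=3: 2/5 × log_10[(2/5)/(7/30)] = 2/5 × 0.2341 = 0.0936

D_KL(P||Q) = 0.0606 dits

Note: KL divergence is always non-negative and equals 0 iff P = Q.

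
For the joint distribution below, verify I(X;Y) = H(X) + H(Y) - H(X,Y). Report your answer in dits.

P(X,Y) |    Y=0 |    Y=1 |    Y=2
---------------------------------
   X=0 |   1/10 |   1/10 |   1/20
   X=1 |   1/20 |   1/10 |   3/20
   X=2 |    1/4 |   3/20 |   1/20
I(X;Y) = 0.0399 dits

Mutual information has multiple equivalent forms:
- I(X;Y) = H(X) - H(X|Y)
- I(X;Y) = H(Y) - H(Y|X)
- I(X;Y) = H(X) + H(Y) - H(X,Y)

Computing all quantities:
H(X) = 0.4634, H(Y) = 0.4693, H(X,Y) = 0.8928
H(X|Y) = 0.4236, H(Y|X) = 0.4294

Verification:
H(X) - H(X|Y) = 0.4634 - 0.4236 = 0.0399
H(Y) - H(Y|X) = 0.4693 - 0.4294 = 0.0399
H(X) + H(Y) - H(X,Y) = 0.4634 + 0.4693 - 0.8928 = 0.0399

All forms give I(X;Y) = 0.0399 dits. ✓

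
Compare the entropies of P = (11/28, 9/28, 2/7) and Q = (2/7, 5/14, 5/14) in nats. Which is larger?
Q

Computing entropies in nats:
H(P) = 1.0898
H(Q) = 1.0934

Distribution Q has higher entropy.

Intuition: The distribution closer to uniform (more spread out) has higher entropy.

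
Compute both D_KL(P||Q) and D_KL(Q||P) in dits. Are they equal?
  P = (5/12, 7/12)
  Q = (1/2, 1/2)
D_KL(P||Q) = 0.0061, D_KL(Q||P) = 0.0061

KL divergence is not symmetric: D_KL(P||Q) ≠ D_KL(Q||P) in general.

D_KL(P||Q) = 0.0061 dits
D_KL(Q||P) = 0.0061 dits

In this case they happen to be equal (to 4 decimal places).

This asymmetry is why KL divergence is not a true distance metric.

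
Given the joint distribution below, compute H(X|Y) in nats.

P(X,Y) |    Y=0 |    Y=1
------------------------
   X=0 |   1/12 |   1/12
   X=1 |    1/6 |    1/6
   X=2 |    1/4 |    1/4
1.0114 nats

Using the chain rule: H(X|Y) = H(X,Y) - H(Y)

First, compute H(X,Y) = 1.7046 nats

Marginal P(Y) = (1/2, 1/2)
H(Y) = 0.6931 nats

H(X|Y) = H(X,Y) - H(Y) = 1.7046 - 0.6931 = 1.0114 nats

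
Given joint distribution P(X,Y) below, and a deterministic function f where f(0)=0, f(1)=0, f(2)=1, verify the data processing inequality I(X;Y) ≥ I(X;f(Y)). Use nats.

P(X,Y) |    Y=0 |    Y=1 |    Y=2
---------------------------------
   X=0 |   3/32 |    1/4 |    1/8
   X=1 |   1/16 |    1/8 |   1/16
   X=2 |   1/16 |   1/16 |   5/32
I(X;Y) = 0.0482, I(X;f(Y)) = 0.0379, inequality holds: 0.0482 ≥ 0.0379

Data Processing Inequality: For any Markov chain X → Y → Z, we have I(X;Y) ≥ I(X;Z).

Here Z = f(Y) is a deterministic function of Y, forming X → Y → Z.

Original I(X;Y) = 0.0482 nats

After applying f:
P(X,Z) where Z=f(Y):
- P(X,Z=0) = P(X,Y=0) + P(X,Y=1)
- P(X,Z=1) = P(X,Y=2)

I(X;Z) = I(X;f(Y)) = 0.0379 nats

Verification: 0.0482 ≥ 0.0379 ✓

Information cannot be created by processing; the function f can only lose information about X.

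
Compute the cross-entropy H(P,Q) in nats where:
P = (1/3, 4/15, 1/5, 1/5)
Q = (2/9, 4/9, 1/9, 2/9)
1.4579 nats

Cross-entropy: H(P,Q) = -Σ p(x) log q(x)

Alternatively: H(P,Q) = H(P) + D_KL(P||Q)
H(P) = 1.3624 nats
D_KL(P||Q) = 0.0954 nats

H(P,Q) = 1.3624 + 0.0954 = 1.4579 nats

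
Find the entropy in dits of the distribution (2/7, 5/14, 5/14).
0.4748 dits

Shannon entropy is H(X) = -Σ p(x) log p(x).

For P = (2/7, 5/14, 5/14):
H = -2/7 × log_10(2/7) -5/14 × log_10(5/14) -5/14 × log_10(5/14)
H = 0.4748 dits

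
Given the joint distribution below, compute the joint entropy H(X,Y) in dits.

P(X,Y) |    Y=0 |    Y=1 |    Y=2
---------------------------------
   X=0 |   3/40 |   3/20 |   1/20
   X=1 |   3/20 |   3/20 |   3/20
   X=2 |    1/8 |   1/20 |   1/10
0.9217 dits

Joint entropy is H(X,Y) = -Σ_{x,y} p(x,y) log p(x,y).

Summing over all non-zero entries:
H(X,Y) = -[3/40·log_10(3/40) + 3/20·log_10(3/20) + 1/20·log_10(1/20) + 3/20·log_10(3/20) + 3/20·log_10(3/20) + 3/20·log_10(3/20) + 1/8·log_10(1/8) + 1/20·log_10(1/20) + 1/10·log_10(1/10)]
H(X,Y) = 0.9217 dits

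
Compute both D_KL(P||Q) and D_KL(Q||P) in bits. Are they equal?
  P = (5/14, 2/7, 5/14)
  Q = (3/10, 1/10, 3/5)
D_KL(P||Q) = 0.2553, D_KL(Q||P) = 0.2222

KL divergence is not symmetric: D_KL(P||Q) ≠ D_KL(Q||P) in general.

D_KL(P||Q) = 0.2553 bits
D_KL(Q||P) = 0.2222 bits

No, they are not equal!

This asymmetry is why KL divergence is not a true distance metric.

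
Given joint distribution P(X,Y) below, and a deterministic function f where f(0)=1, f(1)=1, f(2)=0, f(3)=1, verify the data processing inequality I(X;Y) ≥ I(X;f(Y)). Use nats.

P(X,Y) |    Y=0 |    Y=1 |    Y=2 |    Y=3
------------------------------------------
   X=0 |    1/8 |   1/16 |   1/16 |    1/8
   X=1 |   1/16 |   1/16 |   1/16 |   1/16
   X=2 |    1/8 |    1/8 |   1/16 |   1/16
I(X;Y) = 0.0267, I(X;f(Y)) = 0.0041, inequality holds: 0.0267 ≥ 0.0041

Data Processing Inequality: For any Markov chain X → Y → Z, we have I(X;Y) ≥ I(X;Z).

Here Z = f(Y) is a deterministic function of Y, forming X → Y → Z.

Original I(X;Y) = 0.0267 nats

After applying f:
P(X,Z) where Z=f(Y):
- P(X,Z=0) = P(X,Y=2)
- P(X,Z=1) = P(X,Y=0) + P(X,Y=1) + P(X,Y=3)

I(X;Z) = I(X;f(Y)) = 0.0041 nats

Verification: 0.0267 ≥ 0.0041 ✓

Information cannot be created by processing; the function f can only lose information about X.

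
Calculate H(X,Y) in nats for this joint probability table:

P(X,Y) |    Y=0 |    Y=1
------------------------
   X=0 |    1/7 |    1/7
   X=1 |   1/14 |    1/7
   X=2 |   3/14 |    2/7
1.7105 nats

Joint entropy is H(X,Y) = -Σ_{x,y} p(x,y) log p(x,y).

Summing over all non-zero entries:
H(X,Y) = -[1/7·log_e(1/7) + 1/7·log_e(1/7) + 1/14·log_e(1/14) + 1/7·log_e(1/7) + 3/14·log_e(3/14) + 2/7·log_e(2/7)]
H(X,Y) = 1.7105 nats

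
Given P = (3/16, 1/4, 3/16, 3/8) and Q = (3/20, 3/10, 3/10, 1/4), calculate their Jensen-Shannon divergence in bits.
0.0217 bits

Jensen-Shannon divergence is:
JSD(P||Q) = 0.5 × D_KL(P||M) + 0.5 × D_KL(Q||M)
where M = 0.5 × (P + Q) is the mixture distribution.

M = 0.5 × (3/16, 1/4, 3/16, 3/8) + 0.5 × (3/20, 3/10, 3/10, 1/4) = (0.16875, 11/40, 0.24375, 5/16)

D_KL(P||M) = 0.0218 bits
D_KL(Q||M) = 0.0216 bits

JSD(P||Q) = 0.5 × 0.0218 + 0.5 × 0.0216 = 0.0217 bits

Unlike KL divergence, JSD is symmetric and bounded: 0 ≤ JSD ≤ log(2).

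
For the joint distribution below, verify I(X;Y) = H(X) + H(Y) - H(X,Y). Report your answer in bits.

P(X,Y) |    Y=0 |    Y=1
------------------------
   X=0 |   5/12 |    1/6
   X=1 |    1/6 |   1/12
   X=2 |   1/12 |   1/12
I(X;Y) = 0.0186 bits

Mutual information has multiple equivalent forms:
- I(X;Y) = H(X) - H(X|Y)
- I(X;Y) = H(Y) - H(Y|X)
- I(X;Y) = H(X) + H(Y) - H(X,Y)

Computing all quantities:
H(X) = 1.3844, H(Y) = 0.9183, H(X,Y) = 2.2842
H(X|Y) = 1.3659, H(Y|X) = 0.8997

Verification:
H(X) - H(X|Y) = 1.3844 - 1.3659 = 0.0186
H(Y) - H(Y|X) = 0.9183 - 0.8997 = 0.0186
H(X) + H(Y) - H(X,Y) = 1.3844 + 0.9183 - 2.2842 = 0.0186

All forms give I(X;Y) = 0.0186 bits. ✓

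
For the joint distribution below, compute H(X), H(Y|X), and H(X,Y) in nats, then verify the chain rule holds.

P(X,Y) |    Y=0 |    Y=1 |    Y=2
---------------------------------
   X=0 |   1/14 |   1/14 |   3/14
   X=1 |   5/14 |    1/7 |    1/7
H(X,Y) = 1.6308, H(X) = 0.6518, H(Y|X) = 0.9790 (all in nats)

Chain rule: H(X,Y) = H(X) + H(Y|X)

Left side — joint entropy directly:
H(X,Y) = -Σ p(x,y) log p(x,y) = 1.6308 nats

Right side — compute H(Y|X) from the conditional distributions:
P(X) = (5/14, 9/14), so H(X) = 0.6518 nats
H(Y|X) = Σ_x P(X=x) · H(Y|X=x):
  P(Y|X=0) = (1/5, 1/5, 3/5), H(Y|X=0) = 0.9503, weight P(X=0) = 5/14
  P(Y|X=1) = (5/9, 2/9, 2/9), H(Y|X=1) = 0.9950, weight P(X=1) = 9/14
H(Y|X) = 0.9790 nats

H(X) + H(Y|X) = 0.6518 + 0.9790 = 1.6308 nats

Both sides equal 1.6308 nats. ✓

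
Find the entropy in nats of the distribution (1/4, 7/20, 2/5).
1.0805 nats

Shannon entropy is H(X) = -Σ p(x) log p(x).

For P = (1/4, 7/20, 2/5):
H = -1/4 × log_e(1/4) -7/20 × log_e(7/20) -2/5 × log_e(2/5)
H = 1.0805 nats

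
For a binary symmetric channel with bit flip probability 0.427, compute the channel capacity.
0.0154 bits

For a binary symmetric channel (BSC) with error probability p:
Capacity C = 1 - H(p) bits per symbol

where H(p) = -p log₂(p) - (1-p) log₂(1-p) is the binary entropy function.

H(0.427) = 0.9846 bits
C = 1 - 0.9846 = 0.0154 bits per symbol

This means we can reliably transmit up to 0.0154 bits of information per channel use.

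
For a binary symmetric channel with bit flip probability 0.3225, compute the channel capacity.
0.0929 bits

For a binary symmetric channel (BSC) with error probability p:
Capacity C = 1 - H(p) bits per symbol

where H(p) = -p log₂(p) - (1-p) log₂(1-p) is the binary entropy function.

H(0.3225) = 0.9071 bits
C = 1 - 0.9071 = 0.0929 bits per symbol

This means we can reliably transmit up to 0.0929 bits of information per channel use.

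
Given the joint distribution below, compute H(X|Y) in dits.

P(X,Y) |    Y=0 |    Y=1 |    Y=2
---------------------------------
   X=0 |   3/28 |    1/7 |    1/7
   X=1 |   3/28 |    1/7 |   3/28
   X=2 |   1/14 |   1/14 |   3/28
0.4668 dits

Using the chain rule: H(X|Y) = H(X,Y) - H(Y)

First, compute H(X,Y) = 0.9416 dits

Marginal P(Y) = (2/7, 5/14, 5/14)
H(Y) = 0.4748 dits

H(X|Y) = H(X,Y) - H(Y) = 0.9416 - 0.4748 = 0.4668 dits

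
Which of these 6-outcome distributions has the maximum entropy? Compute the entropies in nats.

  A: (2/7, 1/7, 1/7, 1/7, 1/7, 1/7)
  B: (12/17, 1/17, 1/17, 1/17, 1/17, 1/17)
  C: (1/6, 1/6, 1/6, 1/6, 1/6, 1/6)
C

For a discrete distribution over n outcomes, entropy is maximized by the uniform distribution.

Computing entropies:
H(A) = 1.7479 nats
H(B) = 1.0792 nats
H(C) = 1.7918 nats

The uniform distribution (where all probabilities equal 1/6) achieves the maximum entropy of log_e(6) = 1.7918 nats.

Distribution C has the highest entropy.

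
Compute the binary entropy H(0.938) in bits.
0.3353 bits

The binary entropy function is:
H(p) = -p log(p) - (1-p) log(1-p)

H(0.938) = -0.938 × log_2(0.938) - 0.062 × log_2(0.062)
H(0.938) = 0.3353 bits

Note: Binary entropy is maximized at p=0.5 (H=1 bit) and minimized at p=0 or p=1 (H=0).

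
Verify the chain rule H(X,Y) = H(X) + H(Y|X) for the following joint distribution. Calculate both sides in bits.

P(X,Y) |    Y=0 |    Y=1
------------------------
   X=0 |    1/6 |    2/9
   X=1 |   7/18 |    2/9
H(X,Y) = 1.9251, H(X) = 0.9641, H(Y|X) = 0.9610 (all in bits)

Chain rule: H(X,Y) = H(X) + H(Y|X)

Left side — joint entropy directly:
H(X,Y) = -Σ p(x,y) log p(x,y) = 1.9251 bits

Right side — compute H(Y|X) from the conditional distributions:
P(X) = (7/18, 11/18), so H(X) = 0.9641 bits
H(Y|X) = Σ_x P(X=x) · H(Y|X=x):
  P(Y|X=0) = (3/7, 4/7), H(Y|X=0) = 0.9852, weight P(X=0) = 7/18
  P(Y|X=1) = (7/11, 4/11), H(Y|X=1) = 0.9457, weight P(X=1) = 11/18
H(Y|X) = 0.9610 bits

H(X) + H(Y|X) = 0.9641 + 0.9610 = 1.9251 bits

Both sides equal 1.9251 bits. ✓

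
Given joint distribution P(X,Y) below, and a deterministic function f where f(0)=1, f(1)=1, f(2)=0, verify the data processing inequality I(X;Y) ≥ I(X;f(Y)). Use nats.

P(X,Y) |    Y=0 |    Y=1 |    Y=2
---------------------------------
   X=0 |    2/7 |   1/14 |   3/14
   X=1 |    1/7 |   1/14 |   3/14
I(X;Y) = 0.0140, I(X;f(Y)) = 0.0078, inequality holds: 0.0140 ≥ 0.0078

Data Processing Inequality: For any Markov chain X → Y → Z, we have I(X;Y) ≥ I(X;Z).

Here Z = f(Y) is a deterministic function of Y, forming X → Y → Z.

Original I(X;Y) = 0.0140 nats

After applying f:
P(X,Z) where Z=f(Y):
- P(X,Z=0) = P(X,Y=2)
- P(X,Z=1) = P(X,Y=0) + P(X,Y=1)

I(X;Z) = I(X;f(Y)) = 0.0078 nats

Verification: 0.0140 ≥ 0.0078 ✓

Information cannot be created by processing; the function f can only lose information about X.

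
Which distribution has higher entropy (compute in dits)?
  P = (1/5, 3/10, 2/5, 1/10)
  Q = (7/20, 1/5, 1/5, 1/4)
Q

Computing entropies in dits:
H(P) = 0.5558
H(Q) = 0.5897

Distribution Q has higher entropy.

Intuition: The distribution closer to uniform (more spread out) has higher entropy.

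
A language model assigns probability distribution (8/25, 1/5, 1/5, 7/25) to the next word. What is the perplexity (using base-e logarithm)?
3.9150

Perplexity is e^H (or exp(H) for natural log).

First, H = -Σ p log p = 1.3648 nats
Perplexity = e^1.3648 = 3.9150

Interpretation: The model's uncertainty is equivalent to choosing uniformly among 3.9 options.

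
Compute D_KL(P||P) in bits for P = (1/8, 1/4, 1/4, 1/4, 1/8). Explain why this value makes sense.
0.0000 bits

KL divergence satisfies the Gibbs inequality: D_KL(P||Q) ≥ 0 for all distributions P, Q.

D_KL(P||Q) = Σ p(x) log(p(x)/q(x))
Each term is p(x) × log_2(p(x)/p(x)) = p(x) × log_2(1) = 0, so the sum is 0.
D_KL(P||Q) = 0.0000 bits

When P = Q, the KL divergence is exactly 0, as there is no 'divergence' between identical distributions.

This non-negativity is a fundamental property: relative entropy cannot be negative because it measures how different Q is from P.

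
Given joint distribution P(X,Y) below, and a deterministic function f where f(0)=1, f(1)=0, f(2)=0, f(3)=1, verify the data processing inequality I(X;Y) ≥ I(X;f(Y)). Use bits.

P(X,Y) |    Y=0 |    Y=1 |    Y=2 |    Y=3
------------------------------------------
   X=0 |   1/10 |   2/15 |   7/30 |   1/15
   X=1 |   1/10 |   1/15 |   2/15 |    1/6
I(X;Y) = 0.0650, I(X;f(Y)) = 0.0495, inequality holds: 0.0650 ≥ 0.0495

Data Processing Inequality: For any Markov chain X → Y → Z, we have I(X;Y) ≥ I(X;Z).

Here Z = f(Y) is a deterministic function of Y, forming X → Y → Z.

Original I(X;Y) = 0.0650 bits

After applying f:
P(X,Z) where Z=f(Y):
- P(X,Z=0) = P(X,Y=1) + P(X,Y=2)
- P(X,Z=1) = P(X,Y=0) + P(X,Y=3)

I(X;Z) = I(X;f(Y)) = 0.0495 bits

Verification: 0.0650 ≥ 0.0495 ✓

Information cannot be created by processing; the function f can only lose information about X.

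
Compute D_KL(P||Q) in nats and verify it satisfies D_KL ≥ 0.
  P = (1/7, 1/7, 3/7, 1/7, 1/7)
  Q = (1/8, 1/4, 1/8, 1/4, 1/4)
0.3073 nats

KL divergence satisfies the Gibbs inequality: D_KL(P||Q) ≥ 0 for all distributions P, Q.

D_KL(P||Q) = Σ p(x) log(p(x)/q(x))
Term by term:
  x=0: 1/7 × log_e[(1/7)/(1/8)] = 0.0191
  x=1: 1/7 × log_e[(1/7)/(1/4)] = -0.0799
  x=2: 3/7 × log_e[(3/7)/(1/8)] = 0.5281
  x=3: 1/7 × log_e[(1/7)/(1/4)] = -0.0799
  x=4: 1/7 × log_e[(1/7)/(1/4)] = -0.0799
D_KL(P||Q) = 0.3073 nats

D_KL(P||Q) = 0.3073 ≥ 0 ✓

This non-negativity is a fundamental property: relative entropy cannot be negative because it measures how different Q is from P.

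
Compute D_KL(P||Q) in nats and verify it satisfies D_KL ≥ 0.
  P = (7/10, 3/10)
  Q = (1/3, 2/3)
0.2798 nats

KL divergence satisfies the Gibbs inequality: D_KL(P||Q) ≥ 0 for all distributions P, Q.

D_KL(P||Q) = Σ p(x) log(p(x)/q(x))
Term by term:
  x=0: 7/10 × log_e[(7/10)/(1/3)] = 0.5194
  x=1: 3/10 × log_e[(3/10)/(2/3)] = -0.2396
D_KL(P||Q) = 0.2798 nats

D_KL(P||Q) = 0.2798 ≥ 0 ✓

This non-negativity is a fundamental property: relative entropy cannot be negative because it measures how different Q is from P.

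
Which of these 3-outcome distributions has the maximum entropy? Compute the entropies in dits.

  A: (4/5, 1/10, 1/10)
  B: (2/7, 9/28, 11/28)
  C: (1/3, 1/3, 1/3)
C

For a discrete distribution over n outcomes, entropy is maximized by the uniform distribution.

Computing entropies:
H(A) = 0.2775 dits
H(B) = 0.4733 dits
H(C) = 0.4771 dits

The uniform distribution (where all probabilities equal 1/3) achieves the maximum entropy of log_10(3) = 0.4771 dits.

Distribution C has the highest entropy.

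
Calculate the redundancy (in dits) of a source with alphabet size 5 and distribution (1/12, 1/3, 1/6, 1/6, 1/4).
0.0401 dits

Redundancy measures how far a source is from maximum entropy:
R = H_max - H(X)

Maximum entropy for 5 symbols: H_max = log_10(5) = 0.6990 dits
Actual entropy: H(X) = 0.6589 dits
Redundancy: R = 0.6990 - 0.6589 = 0.0401 dits

This redundancy represents potential for compression: the source could be compressed by 0.0401 dits per symbol.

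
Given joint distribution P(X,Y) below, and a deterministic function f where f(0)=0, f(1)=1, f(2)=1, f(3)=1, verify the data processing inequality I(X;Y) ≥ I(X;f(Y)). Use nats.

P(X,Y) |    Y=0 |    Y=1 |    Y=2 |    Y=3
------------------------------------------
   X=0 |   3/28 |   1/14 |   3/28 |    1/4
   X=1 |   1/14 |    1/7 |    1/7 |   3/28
I(X;Y) = 0.0451, I(X;f(Y)) = 0.0018, inequality holds: 0.0451 ≥ 0.0018

Data Processing Inequality: For any Markov chain X → Y → Z, we have I(X;Y) ≥ I(X;Z).

Here Z = f(Y) is a deterministic function of Y, forming X → Y → Z.

Original I(X;Y) = 0.0451 nats

After applying f:
P(X,Z) where Z=f(Y):
- P(X,Z=0) = P(X,Y=0)
- P(X,Z=1) = P(X,Y=1) + P(X,Y=2) + P(X,Y=3)

I(X;Z) = I(X;f(Y)) = 0.0018 nats

Verification: 0.0451 ≥ 0.0018 ✓

Information cannot be created by processing; the function f can only lose information about X.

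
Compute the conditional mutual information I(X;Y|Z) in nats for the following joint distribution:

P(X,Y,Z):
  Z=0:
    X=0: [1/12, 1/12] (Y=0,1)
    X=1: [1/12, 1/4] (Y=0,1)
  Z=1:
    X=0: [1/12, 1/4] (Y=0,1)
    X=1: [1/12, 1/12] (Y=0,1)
0.0306 nats

Conditional mutual information: I(X;Y|Z) = H(X|Z) + H(Y|Z) - H(X,Y|Z)

H(Z) = 0.6931
H(X,Z) = 1.3297 → H(X|Z) = 0.6365
H(Y,Z) = 1.3297 → H(Y|Z) = 0.6365
H(X,Y,Z) = 1.9356 → H(X,Y|Z) = 1.2425

I(X;Y|Z) = 0.6365 + 0.6365 - 1.2425 = 0.0306 nats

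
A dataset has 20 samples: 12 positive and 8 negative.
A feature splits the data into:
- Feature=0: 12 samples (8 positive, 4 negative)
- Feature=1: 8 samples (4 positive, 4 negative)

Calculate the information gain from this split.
0.0200 bits

Information Gain = H(Y) - H(Y|Feature)

Before split:
P(positive) = 12/20 = 0.6000
H(Y) = 0.9710 bits

After split:
Feature=0: H = 0.9183 bits (weight = 12/20)
Feature=1: H = 1.0000 bits (weight = 8/20)
H(Y|Feature) = (12/20)×0.9183 + (8/20)×1.0000 = 0.9510 bits

Information Gain = 0.9710 - 0.9510 = 0.0200 bits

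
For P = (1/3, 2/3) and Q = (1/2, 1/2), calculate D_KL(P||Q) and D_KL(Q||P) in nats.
D_KL(P||Q) = 0.0566, D_KL(Q||P) = 0.0589

KL divergence is not symmetric: D_KL(P||Q) ≠ D_KL(Q||P) in general.

D_KL(P||Q) = 0.0566 nats
D_KL(Q||P) = 0.0589 nats

No, they are not equal!

This asymmetry is why KL divergence is not a true distance metric.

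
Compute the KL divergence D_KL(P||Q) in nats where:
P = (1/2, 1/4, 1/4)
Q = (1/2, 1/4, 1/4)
0.0000 nats

KL divergence: D_KL(P||Q) = Σ p(x) log(p(x)/q(x))

Computing term by term:
  x=0: 1/2 × log_e[(1/2)/(1/2)] = 1/2 × 0.0000 = 0.0000
  x=1: 1/4 × log_e[(1/4)/(1/4)] = 1/4 × 0.0000 = 0.0000
  x=2: 1/4 × log_e[(1/4)/(1/4)] = 1/4 × 0.0000 = 0.0000

D_KL(P||Q) = 0.0000 nats

Note: KL divergence is always non-negative and equals 0 iff P = Q.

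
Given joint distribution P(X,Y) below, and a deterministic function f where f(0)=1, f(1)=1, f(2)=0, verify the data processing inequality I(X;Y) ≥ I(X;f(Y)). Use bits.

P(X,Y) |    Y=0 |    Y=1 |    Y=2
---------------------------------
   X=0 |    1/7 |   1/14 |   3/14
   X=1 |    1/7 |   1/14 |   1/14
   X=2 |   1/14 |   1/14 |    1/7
I(X;Y) = 0.0481, I(X;f(Y)) = 0.0391, inequality holds: 0.0481 ≥ 0.0391

Data Processing Inequality: For any Markov chain X → Y → Z, we have I(X;Y) ≥ I(X;Z).

Here Z = f(Y) is a deterministic function of Y, forming X → Y → Z.

Original I(X;Y) = 0.0481 bits

After applying f:
P(X,Z) where Z=f(Y):
- P(X,Z=0) = P(X,Y=2)
- P(X,Z=1) = P(X,Y=0) + P(X,Y=1)

I(X;Z) = I(X;f(Y)) = 0.0391 bits

Verification: 0.0481 ≥ 0.0391 ✓

Information cannot be created by processing; the function f can only lose information about X.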